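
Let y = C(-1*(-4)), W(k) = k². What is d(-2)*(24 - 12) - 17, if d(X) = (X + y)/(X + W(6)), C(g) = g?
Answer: -277/17 ≈ -16.294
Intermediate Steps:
y = 4 (y = -1*(-4) = 4)
d(X) = (4 + X)/(36 + X) (d(X) = (X + 4)/(X + 6²) = (4 + X)/(X + 36) = (4 + X)/(36 + X))
d(-2)*(24 - 12) - 17 = ((4 - 2)/(36 - 2))*(24 - 12) - 17 = (2/34)*12 - 17 = ((1/34)*2)*12 - 17 = (1/17)*12 - 17 = 12/17 - 17 = -277/17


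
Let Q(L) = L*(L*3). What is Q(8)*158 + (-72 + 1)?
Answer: 30265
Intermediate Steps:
Q(L) = 3*L² (Q(L) = L*(3*L) = 3*L²)
Q(8)*158 + (-72 + 1) = (3*8²)*158 + (-72 + 1) = (3*64)*158 - 71 = 192*158 - 71 = 30336 - 71 = 30265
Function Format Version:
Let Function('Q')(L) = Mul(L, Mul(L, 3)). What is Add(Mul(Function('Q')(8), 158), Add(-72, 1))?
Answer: 30265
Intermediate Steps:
Function('Q')(L) = Mul(3, Pow(L, 2)) (Function('Q')(L) = Mul(L, Mul(3, L)) = Mul(3, Pow(L, 2)))
Add(Mul(Function('Q')(8), 158), Add(-72, 1)) = Add(Mul(Mul(3, Pow(8, 2)), 158), Add(-72, 1)) = Add(Mul(Mul(3, 64), 158), -71) = Add(Mul(192, 158), -71) = Add(30336, -71) = 30265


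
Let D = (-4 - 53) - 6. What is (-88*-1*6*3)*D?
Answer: -99792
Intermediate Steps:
D = -63 (D = -57 - 6 = -63)
(-88*-1*6*3)*D = -88*-1*6*3*(-63) = -88*(-6*3)*(-63) = -88*(-18)*(-63) = -11*(-144)*(-63) = 1584*(-63) = -99792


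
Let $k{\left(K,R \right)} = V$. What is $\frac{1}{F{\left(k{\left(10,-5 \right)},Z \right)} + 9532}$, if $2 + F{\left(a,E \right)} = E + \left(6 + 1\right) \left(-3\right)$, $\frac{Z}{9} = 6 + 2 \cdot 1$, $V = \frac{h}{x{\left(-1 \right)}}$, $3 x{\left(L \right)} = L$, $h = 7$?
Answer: $\frac{1}{9581} \approx 0.00010437$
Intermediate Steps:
$x{\left(L \right)} = \frac{L}{3}$
$V = -21$ ($V = \frac{7}{\frac{1}{3} \left(-1\right)} = \frac{7}{- \frac{1}{3}} = 7 \left(-3\right) = -21$)
$k{\left(K,R \right)} = -21$
$Z = 72$ ($Z = 9 \left(6 + 2 \cdot 1\right) = 9 \left(6 + 2\right) = 9 \cdot 8 = 72$)
$F{\left(a,E \right)} = -23 + E$ ($F{\left(a,E \right)} = -2 + \left(E + \left(6 + 1\right) \left(-3\right)\right) = -2 + \left(E + 7 \left(-3\right)\right) = -2 + \left(E - 21\right) = -2 + \left(-21 + E\right) = -23 + E$)
$\frac{1}{F{\left(k{\left(10,-5 \right)},Z \right)} + 9532} = \frac{1}{\left(-23 + 72\right) + 9532} = \frac{1}{49 + 9532} = \frac{1}{9581}$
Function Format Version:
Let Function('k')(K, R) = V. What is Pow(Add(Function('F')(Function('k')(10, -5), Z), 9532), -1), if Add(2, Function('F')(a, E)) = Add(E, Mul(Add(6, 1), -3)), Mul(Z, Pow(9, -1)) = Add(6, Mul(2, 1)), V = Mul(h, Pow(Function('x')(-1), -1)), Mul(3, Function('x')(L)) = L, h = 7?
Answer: Rational(1, 9581) ≈ 0.00010437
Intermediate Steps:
Function('x')(L) = Mul(Rational(1, 3), L)
V = -21 (V = Mul(7, Pow(Mul(Rational(1, 3), -1), -1)) = Mul(7, Pow(Rational(-1, 3), -1)) = Mul(7, -3) = -21)
Function('k')(K, R) = -21
Z = 72 (Z = Mul(9, Add(6, Mul(2, 1))) = Mul(9, Add(6, 2)) = Mul(9, 8) = 72)
Function('F')(a, E) = Add(-23, E) (Function('F')(a, E) = Add(-2, Add(E, Mul(Add(6, 1), -3))) = Add(-2, Add(E, Mul(7, -3))) = Add(-2, Add(E, -21)) = Add(-2, Add(-21, E)) = Add(-23, E))
Pow(Add(Function('F')(Function('k')(10, -5), Z), 9532), -1) = Pow(Add(Add(-23, 72), 9532), -1) = Pow(Add(49, 9532), -1) = Pow(9581, -1) = Rational(1, 9581)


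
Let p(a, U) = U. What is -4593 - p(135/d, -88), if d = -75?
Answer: -4505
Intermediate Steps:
-4593 - p(135/d, -88) = -4593 - 1*(-88) = -4593 + 88 = -4505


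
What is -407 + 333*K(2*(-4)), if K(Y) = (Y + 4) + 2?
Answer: -1073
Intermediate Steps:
K(Y) = 6 + Y (K(Y) = (4 + Y) + 2 = 6 + Y)
-407 + 333*K(2*(-4)) = -407 + 333*(6 + 2*(-4)) = -407 + 333*(6 - 8) = -407 + 333*(-2) = -407 - 666 = -1073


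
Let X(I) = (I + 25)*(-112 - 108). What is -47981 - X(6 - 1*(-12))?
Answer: -38521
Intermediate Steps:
X(I) = -5500 - 220*I (X(I) = (25 + I)*(-220) = -5500 - 220*I)
-47981 - X(6 - 1*(-12)) = -47981 - (-5500 - 220*(6 - 1*(-12))) = -47981 - (-5500 - 220*(6 + 12)) = -47981 - (-5500 - 220*18) = -47981 - (-5500 - 3960) = -47981 - 1*(-9460) = -47981 + 9460 = -38521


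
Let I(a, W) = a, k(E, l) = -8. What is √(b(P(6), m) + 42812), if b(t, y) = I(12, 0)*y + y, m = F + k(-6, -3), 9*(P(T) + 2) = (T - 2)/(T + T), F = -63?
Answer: √41889 ≈ 204.67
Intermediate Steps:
P(T) = -2 + (-2 + T)/(18*T) (P(T) = -2 + ((T - 2)/(T + T))/9 = -2 + ((-2 + T)/((2*T)))/9 = -2 + ((-2 + T)*(1/(2*T)))/9 = -2 + ((-2 + T)/(2*T))/9 = -2 + (-2 + T)/(18*T))
m = -71 (m = -63 - 8 = -71)
b(t, y) = 13*y (b(t, y) = 12*y + y = 13*y)
√(b(P(6), m) + 42812) = √(13*(-71) + 42812) = √(-923 + 42812) = √41889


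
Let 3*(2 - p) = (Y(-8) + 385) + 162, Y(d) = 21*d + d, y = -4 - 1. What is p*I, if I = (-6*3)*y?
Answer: -10950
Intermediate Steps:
y = -5
Y(d) = 22*d
I = 90 (I = -6*3*(-5) = -18*(-5) = 90)
p = -365/3 (p = 2 - ((22*(-8) + 385) + 162)/3 = 2 - ((-176 + 385) + 162)/3 = 2 - (209 + 162)/3 = 2 - ⅓*371 = 2 - 371/3 = -365/3 ≈ -121.67)
p*I = -365/3*90 = -10950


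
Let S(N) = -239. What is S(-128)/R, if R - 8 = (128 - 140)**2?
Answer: -239/152 ≈ -1.5724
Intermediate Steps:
R = 152 (R = 8 + (128 - 140)**2 = 8 + (-12)**2 = 8 + 144 = 152)
S(-128)/R = -239/152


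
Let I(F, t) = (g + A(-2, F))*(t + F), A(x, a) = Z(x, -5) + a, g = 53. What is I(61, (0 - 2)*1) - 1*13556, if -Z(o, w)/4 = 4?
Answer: -7774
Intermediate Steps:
Z(o, w) = -16 (Z(o, w) = -4*4 = -16)
A(x, a) = -16 + a
I(F, t) = (37 + F)*(F + t) (I(F, t) = (53 + (-16 + F))*(t + F) = (37 + F)*(F + t))
I(61, (0 - 2)*1) - 1*13556 = (61**2 + 37*61 + 37*((0 - 2)*1) + 61*((0 - 2)*1)) - 1*13556 = (3721 + 2257 + 37*(-2*1) + 61*(-2*1)) - 13556 = (3721 + 2257 + 37*(-2) + 61*(-2)) - 13556 = (3721 + 2257 - 74 - 122) - 13556 = 5782 - 13556 = -7774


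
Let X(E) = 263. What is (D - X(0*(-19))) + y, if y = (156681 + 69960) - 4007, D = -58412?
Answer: 163959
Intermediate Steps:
y = 222634 (y = 226641 - 4007 = 222634)
(D - X(0*(-19))) + y = (-58412 - 1*263) + 222634 = (-58412 - 263) + 222634 = -58675 + 222634 = 163959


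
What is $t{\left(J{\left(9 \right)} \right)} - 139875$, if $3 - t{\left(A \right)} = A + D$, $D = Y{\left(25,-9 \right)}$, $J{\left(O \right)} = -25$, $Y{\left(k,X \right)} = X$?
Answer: $-139838$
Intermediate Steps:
$D = -9$
$t{\left(A \right)} = 12 - A$ ($t{\left(A \right)} = 3 - \left(A - 9\right) = 3 - \left(-9 + A\right) = 12 - A$)
$t{\left(J{\left(9 \right)} \right)} - 139875 = \left(12 - -25\right) - 139875 = \left(12 + 25\right) - 139875 = 37 - 139875 = -139838$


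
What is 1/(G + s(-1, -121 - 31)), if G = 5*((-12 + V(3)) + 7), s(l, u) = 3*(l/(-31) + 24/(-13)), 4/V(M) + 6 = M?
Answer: -1209/44864 ≈ -0.026948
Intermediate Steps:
V(M) = 4/(-6 + M)
s(l, u) = -72/13 - 3*l/31 (s(l, u) = 3*(l*(-1/31) + 24*(-1/13)) = 3*(-l/31 - 24/13) = 3*(-24/13 - l/31) = -72/13 - 3*l/31)
G = -95/3 (G = 5*((-12 + 4/(-6 + 3)) + 7) = 5*((-12 + 4/(-3)) + 7) = 5*((-12 + 4*(-⅓)) + 7) = 5*((-12 - 4/3) + 7) = 5*(-40/3 + 7) = 5*(-19/3) = -95/3 ≈ -31.667)
1/(G + s(-1, -121 - 31)) = 1/(-95/3 + (-72/13 - 3/31*(-1))) = 1/(-95/3 + (-72/13 + 3/31)) = 1/(-95/3 - 2193/403) = 1/(-44864/1209) = -1209/44864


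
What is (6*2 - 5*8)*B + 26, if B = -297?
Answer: 8342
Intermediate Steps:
(6*2 - 5*8)*B + 26 = (6*2 - 5*8)*(-297) + 26 = (12 - 40)*(-297) + 26 = -28*(-297) + 26 = 8316 + 26 = 8342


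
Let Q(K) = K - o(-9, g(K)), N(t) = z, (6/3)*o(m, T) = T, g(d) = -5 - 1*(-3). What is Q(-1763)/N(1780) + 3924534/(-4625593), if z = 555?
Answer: -10328411236/2567204115 ≈ -4.0232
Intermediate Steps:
g(d) = -2 (g(d) = -5 + 3 = -2)
o(m, T) = T/2
N(t) = 555
Q(K) = 1 + K (Q(K) = K - (-2)/2 = K - 1*(-1) = K + 1 = 1 + K)
Q(-1763)/N(1780) + 3924534/(-4625593) = (1 - 1763)/555 + 3924534/(-4625593) = -1762*1/555 + 3924534*(-1/4625593) = -1762/555 - 3924534/4625593 = -10328411236/2567204115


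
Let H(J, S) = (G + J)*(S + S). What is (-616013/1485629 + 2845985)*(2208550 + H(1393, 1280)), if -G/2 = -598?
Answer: 37360939385786557280/1485629 ≈ 2.5148e+13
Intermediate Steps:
G = 1196 (G = -2*(-598) = 1196)
H(J, S) = 2*S*(1196 + J) (H(J, S) = (1196 + J)*(S + S) = (1196 + J)*(2*S) = 2*S*(1196 + J))
(-616013/1485629 + 2845985)*(2208550 + H(1393, 1280)) = (-616013/1485629 + 2845985)*(2208550 + 2*1280*(1196 + 1393)) = (-616013*1/1485629 + 2845985)*(2208550 + 2*1280*2589) = (-616013/1485629 + 2845985)*(2208550 + 6627840) = (4228077233552/1485629)*8836390 = 37360939385786557280/1485629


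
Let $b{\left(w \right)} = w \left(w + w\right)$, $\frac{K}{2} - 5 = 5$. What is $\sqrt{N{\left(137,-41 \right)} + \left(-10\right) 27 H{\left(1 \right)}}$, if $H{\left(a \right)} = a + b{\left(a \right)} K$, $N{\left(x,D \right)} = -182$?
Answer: $2 i \sqrt{2813} \approx 106.08 i$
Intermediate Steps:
$K = 20$ ($K = 10 + 2 \cdot 5 = 10 + 10 = 20$)
$b{\left(w \right)} = 2 w^{2}$ ($b{\left(w \right)} = w 2 w = 2 w^{2}$)
$H{\left(a \right)} = a + 40 a^{2}$ ($H{\left(a \right)} = a + 2 a^{2} \cdot 20 = a + 40 a^{2}$)
$\sqrt{N{\left(137,-41 \right)} + \left(-10\right) 27 H{\left(1 \right)}} = \sqrt{-182 + \left(-10\right) 27 \cdot 1 \left(1 + 40 \cdot 1\right)} = \sqrt{-182 - 270 \cdot 1 \left(1 + 40\right)} = \sqrt{-182 - 270 \cdot 1 \cdot 41} = \sqrt{-182 - 11070} = \sqrt{-11252} = 2 i \sqrt{2813}$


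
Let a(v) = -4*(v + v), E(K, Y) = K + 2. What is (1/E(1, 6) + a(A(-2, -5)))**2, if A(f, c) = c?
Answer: 14641/9 ≈ 1626.8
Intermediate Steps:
E(K, Y) = 2 + K
a(v) = -8*v
(1/E(1, 6) + a(A(-2, -5)))**2 = (1/(2 + 1) - 8*(-5))**2 = (1/3 + 40)**2 = (121/3)**2 = 14641/9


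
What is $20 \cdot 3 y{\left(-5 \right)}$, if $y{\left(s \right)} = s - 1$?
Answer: $-360$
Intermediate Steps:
$y{\left(s \right)} = -1 + s$
$20 \cdot 3 y{\left(-5 \right)} = 20 \cdot 3 \left(-1 - 5\right) = 60 \left(-6\right) = -360$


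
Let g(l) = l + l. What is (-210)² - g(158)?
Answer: 43784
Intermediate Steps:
g(l) = 2*l
(-210)² - g(158) = (-210)² - 2*158 = 44100 - 1*316 = 44100 - 316 = 43784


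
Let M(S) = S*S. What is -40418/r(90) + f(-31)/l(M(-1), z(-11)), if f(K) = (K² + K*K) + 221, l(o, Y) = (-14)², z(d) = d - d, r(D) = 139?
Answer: -7624051/27244 ≈ -279.84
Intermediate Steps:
z(d) = 0
M(S) = S²
l(o, Y) = 196
f(K) = 221 + 2*K² (f(K) = (K² + K²) + 221 = 2*K² + 221 = 221 + 2*K²)
-40418/r(90) + f(-31)/l(M(-1), z(-11)) = -40418/139 + (221 + 2*(-31)²)/196 = -40418*1/139 + (221 + 2*961)*(1/196) = -40418/139 + (221 + 1922)*(1/196) = -40418/139 + 2143*(1/196) = -40418/139 + 2143/196 = -7624051/27244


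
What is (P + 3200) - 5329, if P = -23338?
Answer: -25467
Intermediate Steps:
(P + 3200) - 5329 = (-23338 + 3200) - 5329 = -20138 - 5329 = -25467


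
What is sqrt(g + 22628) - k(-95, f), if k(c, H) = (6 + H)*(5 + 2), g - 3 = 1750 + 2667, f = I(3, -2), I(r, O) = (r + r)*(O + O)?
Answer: 126 + 14*sqrt(138) ≈ 290.46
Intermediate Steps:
I(r, O) = 4*O*r (I(r, O) = (2*r)*(2*O) = 4*O*r)
f = -24 (f = 4*(-2)*3 = -24)
g = 4420 (g = 3 + (1750 + 2667) = 3 + 4417 = 4420)
k(c, H) = 42 + 7*H (k(c, H) = (6 + H)*7 = 42 + 7*H)
sqrt(g + 22628) - k(-95, f) = sqrt(4420 + 22628) - (42 + 7*(-24)) = sqrt(27048) - (42 - 168) = 14*sqrt(138) - 1*(-126) = 14*sqrt(138) + 126 = 126 + 14*sqrt(138)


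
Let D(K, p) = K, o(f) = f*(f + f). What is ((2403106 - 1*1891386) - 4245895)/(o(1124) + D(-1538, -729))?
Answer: -1244725/841738 ≈ -1.4788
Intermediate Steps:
o(f) = 2*f² (o(f) = f*(2*f) = 2*f²)
((2403106 - 1*1891386) - 4245895)/(o(1124) + D(-1538, -729)) = ((2403106 - 1*1891386) - 4245895)/(2*1124² - 1538) = ((2403106 - 1891386) - 4245895)/(2*1263376 - 1538) = (511720 - 4245895)/(2526752 - 1538) = -3734175/2525214 = -3734175*1/2525214 = -1244725/841738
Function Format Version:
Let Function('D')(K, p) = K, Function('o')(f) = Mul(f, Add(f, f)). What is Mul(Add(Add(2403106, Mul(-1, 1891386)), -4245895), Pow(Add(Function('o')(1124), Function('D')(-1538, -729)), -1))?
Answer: Rational(-1244725, 841738) ≈ -1.4788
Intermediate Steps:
Function('o')(f) = Mul(2, Pow(f, 2)) (Function('o')(f) = Mul(f, Mul(2, f)) = Mul(2, Pow(f, 2)))
Mul(Add(Add(2403106, Mul(-1, 1891386)), -4245895), Pow(Add(Function('o')(1124), Function('D')(-1538, -729)), -1)) = Mul(Add(Add(2403106, Mul(-1, 1891386)), -4245895), Pow(Add(Mul(2, Pow(1124, 2)), -1538), -1)) = Mul(Add(Add(2403106, -1891386), -4245895), Pow(Add(Mul(2, 1263376), -1538), -1)) = Mul(Add(511720, -4245895), Pow(Add(2526752, -1538), -1)) = Mul(-3734175, Pow(2525214, -1)) = Mul(-3734175, Rational(1, 2525214)) = Rational(-1244725, 841738)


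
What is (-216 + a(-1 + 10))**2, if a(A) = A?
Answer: 42849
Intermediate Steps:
(-216 + a(-1 + 10))**2 = (-216 + (-1 + 10))**2 = (-216 + 9)**2 = (-207)**2 = 42849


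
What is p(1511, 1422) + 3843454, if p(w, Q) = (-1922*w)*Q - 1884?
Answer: -4125848354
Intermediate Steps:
p(w, Q) = -1884 - 1922*Q*w (p(w, Q) = -1922*Q*w - 1884 = -1884 - 1922*Q*w)
p(1511, 1422) + 3843454 = (-1884 - 1922*1422*1511) + 3843454 = (-1884 - 4129689924) + 3843454 = -4129691808 + 3843454 = -4125848354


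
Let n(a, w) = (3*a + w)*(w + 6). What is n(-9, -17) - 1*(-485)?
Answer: 969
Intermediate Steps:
n(a, w) = (6 + w)*(w + 3*a) (n(a, w) = (w + 3*a)*(6 + w) = (6 + w)*(w + 3*a))
n(-9, -17) - 1*(-485) = ((-17)² + 6*(-17) + 18*(-9) + 3*(-9)*(-17)) - 1*(-485) = (289 - 102 - 162 + 459) + 485 = 484 + 485 = 969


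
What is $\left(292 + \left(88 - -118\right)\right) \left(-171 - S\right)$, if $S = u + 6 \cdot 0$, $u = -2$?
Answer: $-84162$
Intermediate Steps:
$S = -2$ ($S = -2 + 6 \cdot 0 = -2 + 0 = -2$)
$\left(292 + \left(88 - -118\right)\right) \left(-171 - S\right) = \left(292 + \left(88 - -118\right)\right) \left(-171 - -2\right) = \left(292 + \left(88 + 118\right)\right) \left(-171 + 2\right) = \left(292 + 206\right) \left(-169\right) = 498 \left(-169\right) = -84162$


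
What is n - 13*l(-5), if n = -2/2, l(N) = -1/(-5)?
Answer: -18/5 ≈ -3.6000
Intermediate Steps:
l(N) = ⅕ (l(N) = -1*(-⅕) = ⅕)
n = -1 (n = -2*½ = -1)
n - 13*l(-5) = -1 - 13*⅕ = -1 - 13/5 = -18/5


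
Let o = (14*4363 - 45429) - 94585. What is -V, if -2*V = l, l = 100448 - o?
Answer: 89690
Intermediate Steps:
o = -78932 (o = (61082 - 45429) - 94585 = 15653 - 94585 = -78932)
l = 179380 (l = 100448 - 1*(-78932) = 100448 + 78932 = 179380)
V = -89690 (V = -1/2*179380 = -89690)
-V = -1*(-89690) = 89690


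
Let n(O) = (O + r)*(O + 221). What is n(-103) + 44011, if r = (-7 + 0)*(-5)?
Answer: 35987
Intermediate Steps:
r = 35 (r = -7*(-5) = 35)
n(O) = (35 + O)*(221 + O) (n(O) = (O + 35)*(O + 221) = (35 + O)*(221 + O))
n(-103) + 44011 = (7735 + (-103)² + 256*(-103)) + 44011 = (7735 + 10609 - 26368) + 44011 = -8024 + 44011 = 35987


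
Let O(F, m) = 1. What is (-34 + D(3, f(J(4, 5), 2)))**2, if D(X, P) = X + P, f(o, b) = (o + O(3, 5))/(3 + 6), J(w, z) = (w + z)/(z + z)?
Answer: 7678441/8100 ≈ 947.96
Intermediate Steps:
J(w, z) = (w + z)/(2*z) (J(w, z) = (w + z)/((2*z)) = (w + z)*(1/(2*z)) = (w + z)/(2*z))
f(o, b) = 1/9 + o/9 (f(o, b) = (o + 1)/(3 + 6) = (1 + o)/9 = (1 + o)*(1/9) = 1/9 + o/9)
D(X, P) = P + X
(-34 + D(3, f(J(4, 5), 2)))**2 = (-34 + ((1/9 + ((1/2)*(4 + 5)/5)/9) + 3))**2 = (-34 + ((1/9 + ((1/2)*(1/5)*9)/9) + 3))**2 = (-34 + ((1/9 + (1/9)*(9/10)) + 3))**2 = (-34 + ((1/9 + 1/10) + 3))**2 = (-34 + (19/90 + 3))**2 = (-34 + 289/90)**2 = (-2771/90)**2 = 7678441/8100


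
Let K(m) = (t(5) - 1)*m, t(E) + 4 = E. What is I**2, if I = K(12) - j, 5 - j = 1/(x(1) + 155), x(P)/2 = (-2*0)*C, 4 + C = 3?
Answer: 599076/24025 ≈ 24.936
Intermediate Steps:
C = -1 (C = -4 + 3 = -1)
t(E) = -4 + E
x(P) = 0 (x(P) = 2*(-2*0*(-1)) = 2*(0*(-1)) = 2*0 = 0)
K(m) = 0 (K(m) = ((-4 + 5) - 1)*m = (1 - 1)*m = 0*m = 0)
j = 774/155 (j = 5 - 1/(0 + 155) = 5 - 1/155 = 774/155 ≈ 4.9935)
I = -774/155 (I = 0 - 1*774/155 = 0 - 774/155 = -774/155 ≈ -4.9935)
I**2 = (-774/155)**2 = 599076/24025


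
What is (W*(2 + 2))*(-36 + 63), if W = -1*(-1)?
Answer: 108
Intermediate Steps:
W = 1
(W*(2 + 2))*(-36 + 63) = (1*(2 + 2))*(-36 + 63) = (1*4)*27 = 4*27 = 108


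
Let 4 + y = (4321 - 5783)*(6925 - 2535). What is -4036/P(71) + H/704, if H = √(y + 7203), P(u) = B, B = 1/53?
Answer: -213908 + I*√6410981/704 ≈ -2.1391e+5 + 3.5966*I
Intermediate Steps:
y = -6418184 (y = -4 + (4321 - 5783)*(6925 - 2535) = -4 - 1462*4390 = -4 - 6418180 = -6418184)
B = 1/53 ≈ 0.018868
P(u) = 1/53
H = I*√6410981 (H = √(-6418184 + 7203) = √(-6410981) = I*√6410981 ≈ 2532.0*I)
-4036/P(71) + H/704 = -4036/1/53 + (I*√6410981)/704 = -4036*53 + (I*√6410981)*(1/704) = -213908 + I*√6410981/704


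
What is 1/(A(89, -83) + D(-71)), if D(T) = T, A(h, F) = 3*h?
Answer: 1/196 ≈ 0.0051020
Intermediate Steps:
1/(A(89, -83) + D(-71)) = 1/(3*89 - 71) = 1/(267 - 71) = 1/196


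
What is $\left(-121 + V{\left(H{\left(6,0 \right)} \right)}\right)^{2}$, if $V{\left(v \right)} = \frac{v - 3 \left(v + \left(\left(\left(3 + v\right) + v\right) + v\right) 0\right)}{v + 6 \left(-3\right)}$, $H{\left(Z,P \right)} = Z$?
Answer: $14400$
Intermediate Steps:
$V{\left(v \right)} = - \frac{2 v}{-18 + v}$ ($V{\left(v \right)} = \frac{v - 3 \left(v + \left(\left(3 + 2 v\right) + v\right) 0\right)}{v - 18} = \frac{v - 3 \left(v + \left(3 + 3 v\right) 0\right)}{-18 + v} = \frac{v - 3 \left(v + 0\right)}{-18 + v} = \frac{v - 3 v}{-18 + v} = \frac{\left(-2\right) v}{-18 + v} = - \frac{2 v}{-18 + v}$)
$\left(-121 + V{\left(H{\left(6,0 \right)} \right)}\right)^{2} = \left(-121 - \frac{12}{-18 + 6}\right)^{2} = \left(-121 - \frac{12}{-12}\right)^{2} = \left(-121 - 12 \left(- \frac{1}{12}\right)\right)^{2} = \left(-121 + 1\right)^{2} = \left(-120\right)^{2} = 14400$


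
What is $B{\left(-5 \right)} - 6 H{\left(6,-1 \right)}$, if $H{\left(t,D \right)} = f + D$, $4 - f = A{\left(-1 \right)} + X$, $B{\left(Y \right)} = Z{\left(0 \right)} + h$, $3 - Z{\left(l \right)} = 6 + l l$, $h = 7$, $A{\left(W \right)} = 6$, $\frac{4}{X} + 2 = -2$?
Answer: $16$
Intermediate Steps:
$X = -1$ ($X = \frac{4}{-2 - 2} = \frac{4}{-4} = 4 \left(- \frac{1}{4}\right) = -1$)
$Z{\left(l \right)} = -3 - l^{2}$ ($Z{\left(l \right)} = 3 - \left(6 + l l\right) = 3 - \left(6 + l^{2}\right) = -3 - l^{2}$)
$B{\left(Y \right)} = 4$ ($B{\left(Y \right)} = \left(-3 - 0^{2}\right) + 7 = \left(-3 - 0\right) + 7 = \left(-3 + 0\right) + 7 = -3 + 7 = 4$)
$f = -1$ ($f = 4 - \left(6 - 1\right) = 4 - 5 = -1$)
$H{\left(t,D \right)} = -1 + D$
$B{\left(-5 \right)} - 6 H{\left(6,-1 \right)} = 4 - 6 \left(-1 - 1\right) = 4 - -12 = 4 + 12 = 16$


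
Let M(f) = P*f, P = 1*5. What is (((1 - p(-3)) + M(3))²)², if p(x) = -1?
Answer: 83521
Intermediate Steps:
P = 5
M(f) = 5*f
(((1 - p(-3)) + M(3))²)² = (((1 - 1*(-1)) + 5*3)²)² = (((1 + 1) + 15)²)² = ((2 + 15)²)² = (17²)² = 289² = 83521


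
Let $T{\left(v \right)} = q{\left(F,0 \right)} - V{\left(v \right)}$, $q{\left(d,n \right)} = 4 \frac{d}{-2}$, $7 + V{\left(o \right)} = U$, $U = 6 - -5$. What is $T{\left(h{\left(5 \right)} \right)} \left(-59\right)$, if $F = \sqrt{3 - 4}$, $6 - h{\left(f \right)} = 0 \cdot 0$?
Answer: $236 + 118 i \approx 236.0 + 118.0 i$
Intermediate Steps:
$h{\left(f \right)} = 6$ ($h{\left(f \right)} = 6 - 0 \cdot 0 = 6 - 0 = 6 + 0 = 6$)
$U = 11$ ($U = 6 + 5 = 11$)
$V{\left(o \right)} = 4$ ($V{\left(o \right)} = -7 + 11 = 4$)
$F = i$ ($F = \sqrt{-1} = i \approx 1.0 i$)
$q{\left(d,n \right)} = - 2 d$ ($q{\left(d,n \right)} = 4 d \left(- \frac{1}{2}\right) = 4 \left(- \frac{d}{2}\right) = - 2 d$)
$T{\left(v \right)} = -4 - 2 i$ ($T{\left(v \right)} = - 2 i - 4 = -4 - 2 i$)
$T{\left(h{\left(5 \right)} \right)} \left(-59\right) = \left(-4 - 2 i\right) \left(-59\right) = 236 + 118 i$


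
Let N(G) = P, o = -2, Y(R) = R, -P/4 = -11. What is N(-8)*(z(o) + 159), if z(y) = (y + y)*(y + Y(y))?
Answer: 7700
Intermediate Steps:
P = 44 (P = -4*(-11) = 44)
N(G) = 44
z(y) = 4*y**2 (z(y) = (y + y)*(y + y) = (2*y)*(2*y) = 4*y**2)
N(-8)*(z(o) + 159) = 44*(4*(-2)**2 + 159) = 44*(4*4 + 159) = 44*(16 + 159) = 44*175 = 7700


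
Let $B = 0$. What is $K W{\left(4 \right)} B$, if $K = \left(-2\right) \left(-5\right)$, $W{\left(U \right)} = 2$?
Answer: $0$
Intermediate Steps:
$K = 10$
$K W{\left(4 \right)} B = 10 \cdot 2 \cdot 0 = 20 \cdot 0 = 0$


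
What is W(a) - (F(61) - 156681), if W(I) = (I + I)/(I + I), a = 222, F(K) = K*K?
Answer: 152961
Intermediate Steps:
F(K) = K²
W(I) = 1 (W(I) = (2*I)/((2*I)) = (2*I)*(1/(2*I)) = 1)
W(a) - (F(61) - 156681) = 1 - (61² - 156681) = 1 - (3721 - 156681) = 1 - 1*(-152960) = 1 + 152960 = 152961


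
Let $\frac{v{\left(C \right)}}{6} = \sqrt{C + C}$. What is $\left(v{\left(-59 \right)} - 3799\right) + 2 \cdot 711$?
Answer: $-2377 + 6 i \sqrt{118} \approx -2377.0 + 65.177 i$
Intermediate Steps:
$v{\left(C \right)} = 6 \sqrt{2} \sqrt{C}$ ($v{\left(C \right)} = 6 \sqrt{C + C} = 6 \sqrt{2 C} = 6 \sqrt{2} \sqrt{C}$)
$\left(v{\left(-59 \right)} - 3799\right) + 2 \cdot 711 = \left(6 \sqrt{2} \sqrt{-59} - 3799\right) + 2 \cdot 711 = \left(6 \sqrt{2} i \sqrt{59} - 3799\right) + 1422 = \left(6 i \sqrt{118} - 3799\right) + 1422 = \left(-3799 + 6 i \sqrt{118}\right) + 1422 = -2377 + 6 i \sqrt{118}$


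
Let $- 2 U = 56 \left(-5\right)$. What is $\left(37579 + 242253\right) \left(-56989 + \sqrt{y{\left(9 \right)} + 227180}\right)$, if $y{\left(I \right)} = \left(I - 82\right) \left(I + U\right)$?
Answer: $-15947345848 + 279832 \sqrt{216303} \approx -1.5817 \cdot 10^{10}$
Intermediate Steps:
$U = 140$ ($U = - \frac{56 \left(-5\right)}{2} = \left(- \frac{1}{2}\right) \left(-280\right) = 140$)
$y{\left(I \right)} = \left(-82 + I\right) \left(140 + I\right)$ ($y{\left(I \right)} = \left(I - 82\right) \left(I + 140\right) = \left(-82 + I\right) \left(140 + I\right)$)
$\left(37579 + 242253\right) \left(-56989 + \sqrt{y{\left(9 \right)} + 227180}\right) = \left(37579 + 242253\right) \left(-56989 + \sqrt{\left(-11480 + 9^{2} + 58 \cdot 9\right) + 227180}\right) = 279832 \left(-56989 + \sqrt{\left(-11480 + 81 + 522\right) + 227180}\right) = 279832 \left(-56989 + \sqrt{-10877 + 227180}\right) = 279832 \left(-56989 + \sqrt{216303}\right) = -15947345848 + 279832 \sqrt{216303}$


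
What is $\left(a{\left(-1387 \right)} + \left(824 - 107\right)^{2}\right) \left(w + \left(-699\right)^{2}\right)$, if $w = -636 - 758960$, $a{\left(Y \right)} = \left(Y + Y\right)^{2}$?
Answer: $-2224642669175$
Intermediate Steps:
$a{\left(Y \right)} = 4 Y^{2}$ ($a{\left(Y \right)} = \left(2 Y\right)^{2} = 4 Y^{2}$)
$w = -759596$ ($w = -636 - 758960 = -759596$)
$\left(a{\left(-1387 \right)} + \left(824 - 107\right)^{2}\right) \left(w + \left(-699\right)^{2}\right) = \left(4 \left(-1387\right)^{2} + \left(824 - 107\right)^{2}\right) \left(-759596 + \left(-699\right)^{2}\right) = \left(4 \cdot 1923769 + 717^{2}\right) \left(-759596 + 488601\right) = \left(7695076 + 514089\right) \left(-270995\right) = 8209165 \left(-270995\right) = -2224642669175$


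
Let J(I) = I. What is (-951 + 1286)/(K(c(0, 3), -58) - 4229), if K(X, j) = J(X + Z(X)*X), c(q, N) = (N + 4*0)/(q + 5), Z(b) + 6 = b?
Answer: -8375/105791 ≈ -0.079165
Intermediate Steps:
Z(b) = -6 + b
c(q, N) = N/(5 + q) (c(q, N) = (N + 0)/(5 + q) = N/(5 + q))
K(X, j) = X + X*(-6 + X) (K(X, j) = X + (-6 + X)*X = X + X*(-6 + X))
(-951 + 1286)/(K(c(0, 3), -58) - 4229) = (-951 + 1286)/((3/(5 + 0))*(-5 + 3/(5 + 0)) - 4229) = 335/((3/5)*(-5 + 3/5) - 4229) = 335/((3*(⅕))*(-5 + 3*(⅕)) - 4229) = 335/(3*(-5 + ⅗)/5 - 4229) = 335/((⅗)*(-22/5) - 4229) = 335/(-66/25 - 4229) = 335/(-105791/25) = 335*(-25/105791) = -8375/105791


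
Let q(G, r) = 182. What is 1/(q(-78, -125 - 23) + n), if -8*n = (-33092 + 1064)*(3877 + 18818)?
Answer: 2/181719229 ≈ 1.1006e-8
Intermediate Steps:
n = 181718865/2 (n = -(-33092 + 1064)*(3877 + 18818)/8 = -(-8007)*22695/2 = -1/8*(-726875460) = 181718865/2 ≈ 9.0859e+7)
1/(q(-78, -125 - 23) + n) = 1/(182 + 181718865/2) = 1/(181719229/2) = 2/181719229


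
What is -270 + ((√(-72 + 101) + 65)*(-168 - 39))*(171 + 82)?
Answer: -3404385 - 52371*√29 ≈ -3.6864e+6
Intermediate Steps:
-270 + ((√(-72 + 101) + 65)*(-168 - 39))*(171 + 82) = -270 + ((√29 + 65)*(-207))*253 = -270 + ((65 + √29)*(-207))*253 = -270 + (-13455 - 207*√29)*253 = -270 + (-3404115 - 52371*√29) = -3404385 - 52371*√29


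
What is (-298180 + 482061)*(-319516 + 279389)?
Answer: -7378592887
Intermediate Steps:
(-298180 + 482061)*(-319516 + 279389) = 183881*(-40127) = -7378592887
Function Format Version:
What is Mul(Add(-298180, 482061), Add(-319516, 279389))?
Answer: -7378592887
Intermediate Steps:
Mul(Add(-298180, 482061), Add(-319516, 279389)) = Mul(183881, -40127) = -7378592887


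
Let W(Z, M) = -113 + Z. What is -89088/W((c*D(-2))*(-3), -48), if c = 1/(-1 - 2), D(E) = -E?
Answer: 29696/37 ≈ 802.59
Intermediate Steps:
c = -⅓ (c = 1/(-3) = -⅓ ≈ -0.33333)
-89088/W((c*D(-2))*(-3), -48) = -89088/(-113 - (-1)*(-2)/3*(-3)) = -89088/(-113 - ⅓*2*(-3)) = -89088/(-113 - ⅔*(-3)) = -89088/(-113 + 2) = -89088/(-111) = -89088*(-1/111) = 29696/37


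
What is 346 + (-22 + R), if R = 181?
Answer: 505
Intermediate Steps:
346 + (-22 + R) = 346 + (-22 + 181) = 346 + 159 = 505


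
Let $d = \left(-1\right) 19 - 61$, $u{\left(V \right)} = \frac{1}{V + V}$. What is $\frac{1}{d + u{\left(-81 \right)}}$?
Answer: $- \frac{162}{12961} \approx -0.012499$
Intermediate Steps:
$u{\left(V \right)} = \frac{1}{2 V}$
$d = -80$ ($d = -19 - 61 = -80$)
$\frac{1}{d + u{\left(-81 \right)}} = \frac{1}{-80 + \frac{1}{2 \left(-81\right)}} = \frac{1}{-80 + \frac{1}{2} \left(- \frac{1}{81}\right)} = \frac{1}{-80 - \frac{1}{162}} = \frac{1}{- \frac{12961}{162}} = - \frac{162}{12961}$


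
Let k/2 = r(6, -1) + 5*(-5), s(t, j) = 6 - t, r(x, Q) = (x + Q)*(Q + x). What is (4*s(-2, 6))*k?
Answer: 0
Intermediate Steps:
r(x, Q) = (Q + x)² (r(x, Q) = (Q + x)*(Q + x) = (Q + x)²)
k = 0 (k = 2*((-1 + 6)² + 5*(-5)) = 2*(5² - 25) = 2*(25 - 25) = 2*0 = 0)
(4*s(-2, 6))*k = (4*(6 - 1*(-2)))*0 = (4*(6 + 2))*0 = (4*8)*0 = 32*0 = 0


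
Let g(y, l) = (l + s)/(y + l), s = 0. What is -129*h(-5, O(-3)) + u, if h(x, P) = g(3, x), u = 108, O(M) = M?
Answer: -429/2 ≈ -214.50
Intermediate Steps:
g(y, l) = l/(l + y) (g(y, l) = (l + 0)/(y + l) = l/(l + y))
h(x, P) = x/(3 + x) (h(x, P) = x/(x + 3) = x/(3 + x))
-129*h(-5, O(-3)) + u = -(-645)/(3 - 5) + 108 = -(-645)/(-2) + 108 = -(-645)*(-1)/2 + 108 = -129*5/2 + 108 = -645/2 + 108 = -429/2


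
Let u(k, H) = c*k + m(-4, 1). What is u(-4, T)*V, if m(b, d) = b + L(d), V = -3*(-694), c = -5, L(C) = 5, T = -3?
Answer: 43722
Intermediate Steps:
V = 2082
m(b, d) = 5 + b (m(b, d) = b + 5 = 5 + b)
u(k, H) = 1 - 5*k (u(k, H) = -5*k + (5 - 4) = -5*k + 1 = 1 - 5*k)
u(-4, T)*V = (1 - 5*(-4))*2082 = (1 + 20)*2082 = 21*2082 = 43722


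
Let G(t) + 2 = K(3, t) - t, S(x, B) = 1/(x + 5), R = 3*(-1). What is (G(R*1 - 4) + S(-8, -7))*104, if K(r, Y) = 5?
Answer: 3016/3 ≈ 1005.3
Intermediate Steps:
R = -3
S(x, B) = 1/(5 + x)
G(t) = 3 - t (G(t) = -2 + (5 - t) = 3 - t)
(G(R*1 - 4) + S(-8, -7))*104 = ((3 - (-3*1 - 4)) + 1/(5 - 8))*104 = ((3 - (-3 - 4)) + 1/(-3))*104 = ((3 - 1*(-7)) - ⅓)*104 = ((3 + 7) - ⅓)*104 = (10 - ⅓)*104 = (29/3)*104 = 3016/3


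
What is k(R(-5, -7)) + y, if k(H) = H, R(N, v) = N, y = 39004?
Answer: 38999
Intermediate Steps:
k(R(-5, -7)) + y = -5 + 39004 = 38999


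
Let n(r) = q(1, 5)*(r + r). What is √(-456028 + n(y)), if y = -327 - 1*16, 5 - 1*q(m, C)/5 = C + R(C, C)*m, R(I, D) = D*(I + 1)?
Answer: 2*I*√88282 ≈ 594.25*I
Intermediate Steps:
R(I, D) = D*(1 + I)
q(m, C) = 25 - 5*C - 5*C*m*(1 + C) (q(m, C) = 25 - 5*(C + (C*(1 + C))*m) = 25 - 5*(C + C*m*(1 + C)) = 25 + (-5*C - 5*C*m*(1 + C)) = 25 - 5*C - 5*C*m*(1 + C))
y = -343 (y = -327 - 16 = -343)
n(r) = -300*r (n(r) = (25 - 5*5 - 5*5*1*(1 + 5))*(r + r) = (25 - 25 - 5*5*1*6)*(2*r) = (25 - 25 - 150)*(2*r) = -300*r)
√(-456028 + n(y)) = √(-456028 - 300*(-343)) = √(-456028 + 102900) = √(-353128) = 2*I*√88282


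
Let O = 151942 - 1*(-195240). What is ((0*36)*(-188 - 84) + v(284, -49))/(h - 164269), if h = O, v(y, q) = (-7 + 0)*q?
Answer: 343/182913 ≈ 0.0018752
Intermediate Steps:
O = 347182 (O = 151942 + 195240 = 347182)
v(y, q) = -7*q
h = 347182
((0*36)*(-188 - 84) + v(284, -49))/(h - 164269) = ((0*36)*(-188 - 84) - 7*(-49))/(347182 - 164269) = (0*(-272) + 343)/182913 = (0 + 343)*(1/182913) = 343*(1/182913) = 343/182913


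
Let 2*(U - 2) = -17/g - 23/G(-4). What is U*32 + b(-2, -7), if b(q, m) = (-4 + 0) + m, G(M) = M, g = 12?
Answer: 367/3 ≈ 122.33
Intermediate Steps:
b(q, m) = -4 + m
U = 25/6 (U = 2 + (-17/12 - 23/(-4))/2 = 2 + (-17*1/12 - 23*(-1/4))/2 = 2 + (-17/12 + 23/4)/2 = 2 + (1/2)*(13/3) = 2 + 13/6 = 25/6 ≈ 4.1667)
U*32 + b(-2, -7) = (25/6)*32 + (-4 - 7) = 400/3 - 11 = 367/3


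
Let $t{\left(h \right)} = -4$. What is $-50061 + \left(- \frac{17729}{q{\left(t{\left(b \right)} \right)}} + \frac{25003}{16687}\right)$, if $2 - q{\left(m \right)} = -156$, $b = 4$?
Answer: $- \frac{12025456605}{239686} \approx -50172.0$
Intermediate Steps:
$q{\left(m \right)} = 158$ ($q{\left(m \right)} = 2 - -156 = 2 + 156 = 158$)
$-50061 + \left(- \frac{17729}{q{\left(t{\left(b \right)} \right)}} + \frac{25003}{16687}\right) = -50061 + \left(- \frac{17729}{158} + \frac{25003}{16687}\right) = -50061 + \left(\left(-17729\right) \frac{1}{158} + 25003 \cdot \frac{1}{16687}\right) = -50061 + \left(- \frac{17729}{158} + \frac{2273}{1517}\right) = -50061 - \frac{26535759}{239686} = - \frac{12025456605}{239686}$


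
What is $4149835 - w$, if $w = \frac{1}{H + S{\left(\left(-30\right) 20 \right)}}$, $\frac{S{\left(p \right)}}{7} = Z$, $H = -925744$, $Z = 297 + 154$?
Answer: $\frac{3828583823146}{922587} \approx 4.1498 \cdot 10^{6}$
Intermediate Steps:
$Z = 451$
$S{\left(p \right)} = 3157$ ($S{\left(p \right)} = 7 \cdot 451 = 3157$)
$w = - \frac{1}{922587}$ ($w = \frac{1}{-925744 + 3157} = \frac{1}{-922587} = - \frac{1}{922587} \approx -1.0839 \cdot 10^{-6}$)
$4149835 - w = 4149835 - - \frac{1}{922587} = 4149835 + \frac{1}{922587} = \frac{3828583823146}{922587}$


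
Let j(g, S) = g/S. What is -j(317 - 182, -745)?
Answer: 27/149 ≈ 0.18121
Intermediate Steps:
-j(317 - 182, -745) = -(317 - 182)/(-745) = -135*(-1)/745 = -1*(-27/149) = 27/149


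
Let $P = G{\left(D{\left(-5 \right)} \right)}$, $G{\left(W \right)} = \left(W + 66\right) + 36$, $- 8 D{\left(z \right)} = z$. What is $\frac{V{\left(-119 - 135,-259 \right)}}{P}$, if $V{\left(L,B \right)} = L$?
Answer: $- \frac{2032}{821} \approx -2.475$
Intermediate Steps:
$D{\left(z \right)} = - \frac{z}{8}$
$G{\left(W \right)} = 102 + W$ ($G{\left(W \right)} = \left(66 + W\right) + 36 = 102 + W$)
$P = \frac{821}{8}$ ($P = 102 - - \frac{5}{8} = 102 + \frac{5}{8} = \frac{821}{8} \approx 102.63$)
$\frac{V{\left(-119 - 135,-259 \right)}}{P} = \frac{-119 - 135}{\frac{821}{8}} = \left(-119 - 135\right) \frac{8}{821} = \left(-254\right) \frac{8}{821} = - \frac{2032}{821}$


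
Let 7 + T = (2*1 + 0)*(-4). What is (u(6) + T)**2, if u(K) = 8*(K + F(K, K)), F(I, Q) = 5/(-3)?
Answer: 3481/9 ≈ 386.78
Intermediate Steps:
F(I, Q) = -5/3 (F(I, Q) = 5*(-1/3) = -5/3)
u(K) = -40/3 + 8*K (u(K) = 8*(K - 5/3) = 8*(-5/3 + K) = -40/3 + 8*K)
T = -15 (T = -7 + (2*1 + 0)*(-4) = -7 + (2 + 0)*(-4) = -7 + 2*(-4) = -7 - 8 = -15)
(u(6) + T)**2 = ((-40/3 + 8*6) - 15)**2 = ((-40/3 + 48) - 15)**2 = (104/3 - 15)**2 = (59/3)**2 = 3481/9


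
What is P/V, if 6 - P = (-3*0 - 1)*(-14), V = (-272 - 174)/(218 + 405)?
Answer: 2492/223 ≈ 11.175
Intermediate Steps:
V = -446/623 ≈ -0.71589
P = -8 (P = 6 - (-3*0 - 1)*(-14) = 6 - (0 - 1)*(-14) = 6 - (-1)*(-14) = 6 - 1*14 = 6 - 14 = -8)
P/V = -8/(-446/623) = -8*(-623/446) = 2492/223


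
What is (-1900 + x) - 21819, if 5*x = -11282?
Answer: -129877/5 ≈ -25975.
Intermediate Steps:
x = -11282/5 (x = (⅕)*(-11282) = -11282/5 ≈ -2256.4)
(-1900 + x) - 21819 = (-1900 - 11282/5) - 21819 = -20782/5 - 21819 = -129877/5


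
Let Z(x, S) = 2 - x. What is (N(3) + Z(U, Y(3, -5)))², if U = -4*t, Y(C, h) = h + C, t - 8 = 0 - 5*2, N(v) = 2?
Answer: 16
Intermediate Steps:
t = -2 (t = 8 + (0 - 5*2) = 8 + (0 - 10) = 8 - 10 = -2)
Y(C, h) = C + h
U = 8 (U = -4*(-2) = 8)
(N(3) + Z(U, Y(3, -5)))² = (2 + (2 - 1*8))² = (2 + (2 - 8))² = (2 - 6)² = (-4)² = 16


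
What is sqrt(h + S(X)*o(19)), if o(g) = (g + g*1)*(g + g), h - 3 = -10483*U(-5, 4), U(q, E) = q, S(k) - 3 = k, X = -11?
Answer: 7*sqrt(834) ≈ 202.15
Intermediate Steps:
S(k) = 3 + k
h = 52418 (h = 3 - 10483*(-5) = 3 + 52415 = 52418)
o(g) = 4*g**2 (o(g) = (g + g)*(2*g) = (2*g)*(2*g) = 4*g**2)
sqrt(h + S(X)*o(19)) = sqrt(52418 + (3 - 11)*(4*19**2)) = sqrt(52418 - 32*361) = sqrt(52418 - 8*1444) = sqrt(52418 - 11552) = sqrt(40866) = 7*sqrt(834)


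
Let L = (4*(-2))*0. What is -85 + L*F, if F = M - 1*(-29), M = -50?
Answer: -85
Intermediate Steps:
F = -21 (F = -50 - 1*(-29) = -50 + 29 = -21)
L = 0 (L = -8*0 = 0)
-85 + L*F = -85 + 0*(-21) = -85 + 0 = -85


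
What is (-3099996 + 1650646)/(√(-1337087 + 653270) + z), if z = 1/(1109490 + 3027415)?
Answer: 5995823261750*I/(-I + 4136905*√683817) ≈ -5.1234e-7 + 1752.7*I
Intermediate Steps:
z = 1/4136905 ≈ 2.4173e-7
(-3099996 + 1650646)/(√(-1337087 + 653270) + z) = (-3099996 + 1650646)/(√(-1337087 + 653270) + 1/4136905) = -1449350/(√(-683817) + 1/4136905) = -1449350/(I*√683817 + 1/4136905) = -1449350/(1/4136905 + I*√683817)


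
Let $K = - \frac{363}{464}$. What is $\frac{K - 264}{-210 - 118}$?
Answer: $\frac{122859}{152192} \approx 0.80726$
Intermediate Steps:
$K = - \frac{363}{464}$ ($K = \left(-363\right) \frac{1}{464} = - \frac{363}{464} \approx -0.78233$)
$\frac{K - 264}{-210 - 118} = \frac{- \frac{363}{464} - 264}{-210 - 118} = - \frac{122859}{464 \left(-328\right)} = \left(- \frac{122859}{464}\right) \left(- \frac{1}{328}\right) = \frac{122859}{152192}$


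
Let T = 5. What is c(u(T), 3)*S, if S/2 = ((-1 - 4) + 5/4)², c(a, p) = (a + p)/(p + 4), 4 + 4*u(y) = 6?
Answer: 225/16 ≈ 14.063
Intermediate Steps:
u(y) = ½ (u(y) = -1 + (¼)*6 = -1 + 3/2 = ½)
c(a, p) = (a + p)/(4 + p)
S = 225/8 (S = 2*((-1 - 4) + 5/4)² = 2*(-5 + 5*(¼))² = 2*(-5 + 5/4)² = 2*(-15/4)² = 2*(225/16) = 225/8 ≈ 28.125)
c(u(T), 3)*S = ((½ + 3)/(4 + 3))*(225/8) = ((7/2)/7)*(225/8) = ((⅐)*(7/2))*(225/8) = (½)*(225/8) = 225/16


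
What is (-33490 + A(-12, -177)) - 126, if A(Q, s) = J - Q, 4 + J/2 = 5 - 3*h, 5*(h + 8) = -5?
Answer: -33548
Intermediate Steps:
h = -9 (h = -8 + (⅕)*(-5) = -8 - 1 = -9)
J = 56 (J = -8 + 2*(5 - 3*(-9)) = -8 + 2*(5 + 27) = -8 + 2*32 = -8 + 64 = 56)
A(Q, s) = 56 - Q
(-33490 + A(-12, -177)) - 126 = (-33490 + (56 - 1*(-12))) - 126 = (-33490 + (56 + 12)) - 126 = (-33490 + 68) - 126 = -33422 - 126 = -33548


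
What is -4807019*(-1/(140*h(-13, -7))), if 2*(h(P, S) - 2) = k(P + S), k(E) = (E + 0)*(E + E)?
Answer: 686717/8040 ≈ 85.413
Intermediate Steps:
k(E) = 2*E² (k(E) = E*(2*E) = 2*E²)
h(P, S) = 2 + (P + S)² (h(P, S) = 2 + (2*(P + S)²)/2 = 2 + (P + S)²)
-4807019*(-1/(140*h(-13, -7))) = -4807019*(-1/(140*(2 + (-13 - 7)²))) = -4807019*(-1/(140*(2 + (-20)²))) = -4807019*(-1/(140*(2 + 400))) = -4807019/((402*(-140))*1) = -4807019/((-56280*1)) = -4807019/(-56280) = -4807019*(-1/56280) = 686717/8040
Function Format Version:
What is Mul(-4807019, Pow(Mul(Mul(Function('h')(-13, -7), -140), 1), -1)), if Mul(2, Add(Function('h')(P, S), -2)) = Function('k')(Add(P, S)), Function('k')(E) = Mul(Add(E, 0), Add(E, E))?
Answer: Rational(686717, 8040) ≈ 85.413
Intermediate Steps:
Function('k')(E) = Mul(2, Pow(E, 2)) (Function('k')(E) = Mul(E, Mul(2, E)) = Mul(2, Pow(E, 2)))
Function('h')(P, S) = Add(2, Pow(Add(P, S), 2)) (Function('h')(P, S) = Add(2, Mul(Rational(1, 2), Mul(2, Pow(Add(P, S), 2)))) = Add(2, Pow(Add(P, S), 2)))
Mul(-4807019, Pow(Mul(Mul(Function('h')(-13, -7), -140), 1), -1)) = Mul(-4807019, Pow(Mul(Mul(Add(2, Pow(Add(-13, -7), 2)), -140), 1), -1)) = Mul(-4807019, Pow(Mul(Mul(Add(2, Pow(-20, 2)), -140), 1), -1)) = Mul(-4807019, Pow(Mul(Mul(Add(2, 400), -140), 1), -1)) = Mul(-4807019, Pow(Mul(Mul(402, -140), 1), -1)) = Mul(-4807019, Pow(Mul(-56280, 1), -1)) = Mul(-4807019, Pow(-56280, -1)) = Mul(-4807019, Rational(-1, 56280)) = Rational(686717, 8040)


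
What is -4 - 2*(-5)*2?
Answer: 16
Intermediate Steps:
-4 - 2*(-5)*2 = -4 + 10*2 = -4 + 20 = 16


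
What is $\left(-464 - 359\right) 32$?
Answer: $-26336$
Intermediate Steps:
$\left(-464 - 359\right) 32 = \left(-823\right) 32 = -26336$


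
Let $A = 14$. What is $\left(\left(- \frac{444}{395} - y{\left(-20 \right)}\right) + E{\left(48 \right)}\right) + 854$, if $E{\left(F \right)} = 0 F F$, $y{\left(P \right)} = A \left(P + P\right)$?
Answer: $\frac{558086}{395} \approx 1412.9$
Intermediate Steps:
$y{\left(P \right)} = 28 P$ ($y{\left(P \right)} = 14 \left(P + P\right) = 14 \cdot 2 P = 28 P$)
$E{\left(F \right)} = 0$ ($E{\left(F \right)} = 0 F = 0$)
$\left(\left(- \frac{444}{395} - y{\left(-20 \right)}\right) + E{\left(48 \right)}\right) + 854 = \left(\left(- \frac{444}{395} - 28 \left(-20\right)\right) + 0\right) + 854 = \left(\left(\left(-444\right) \frac{1}{395} - -560\right) + 0\right) + 854 = \left(\left(- \frac{444}{395} + 560\right) + 0\right) + 854 = \left(\frac{220756}{395} + 0\right) + 854 = \frac{220756}{395} + 854 = \frac{558086}{395}$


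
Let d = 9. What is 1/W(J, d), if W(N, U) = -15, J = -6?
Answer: -1/15 ≈ -0.066667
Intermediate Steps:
1/W(J, d) = 1/(-15) = -1/15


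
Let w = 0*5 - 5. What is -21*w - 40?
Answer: 65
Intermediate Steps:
w = -5 (w = 0 - 5 = -5)
-21*w - 40 = -21*(-5) - 40 = 105 - 40 = 65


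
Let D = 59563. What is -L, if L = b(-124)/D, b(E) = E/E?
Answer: -1/59563 ≈ -1.6789e-5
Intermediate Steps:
b(E) = 1
L = 1/59563 ≈ 1.6789e-5
-L = -1*1/59563 = -1/59563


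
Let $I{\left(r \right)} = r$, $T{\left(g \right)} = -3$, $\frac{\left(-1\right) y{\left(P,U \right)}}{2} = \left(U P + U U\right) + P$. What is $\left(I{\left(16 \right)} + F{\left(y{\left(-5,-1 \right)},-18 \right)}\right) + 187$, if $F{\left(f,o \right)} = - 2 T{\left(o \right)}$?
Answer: $209$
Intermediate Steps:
$y{\left(P,U \right)} = - 2 P - 2 U^{2} - 2 P U$ ($y{\left(P,U \right)} = - 2 \left(\left(U P + U U\right) + P\right) = - 2 \left(\left(P U + U^{2}\right) + P\right) = - 2 \left(\left(U^{2} + P U\right) + P\right) = - 2 \left(P + U^{2} + P U\right) = - 2 P - 2 U^{2} - 2 P U$)
$F{\left(f,o \right)} = 6$ ($F{\left(f,o \right)} = \left(-2\right) \left(-3\right) = 6$)
$\left(I{\left(16 \right)} + F{\left(y{\left(-5,-1 \right)},-18 \right)}\right) + 187 = \left(16 + 6\right) + 187 = 22 + 187 = 209$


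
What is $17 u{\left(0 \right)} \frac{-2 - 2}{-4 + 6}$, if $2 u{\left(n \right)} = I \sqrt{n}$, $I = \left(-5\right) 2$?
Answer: $0$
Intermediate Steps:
$I = -10$
$u{\left(n \right)} = - 5 \sqrt{n}$ ($u{\left(n \right)} = \frac{\left(-10\right) \sqrt{n}}{2} = - 5 \sqrt{n}$)
$17 u{\left(0 \right)} \frac{-2 - 2}{-4 + 6} = 17 \left(- 5 \sqrt{0}\right) \frac{-2 - 2}{-4 + 6} = 17 \left(\left(-5\right) 0\right) \left(- \frac{4}{2}\right) = 17 \cdot 0 \left(\left(-4\right) \frac{1}{2}\right) = 0 \left(-2\right) = 0$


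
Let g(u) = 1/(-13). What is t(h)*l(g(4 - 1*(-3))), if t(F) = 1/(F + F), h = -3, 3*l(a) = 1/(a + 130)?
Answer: -13/30402 ≈ -0.00042760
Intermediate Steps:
g(u) = -1/13
l(a) = 1/(3*(130 + a)) (l(a) = 1/(3*(a + 130)) = 1/(3*(130 + a)))
t(F) = 1/(2*F)
t(h)*l(g(4 - 1*(-3))) = ((½)/(-3))*(1/(3*(130 - 1/13))) = ((½)*(-⅓))*(1/(3*(1689/13))) = -13/(18*1689) = -⅙*13/5067 = -13/30402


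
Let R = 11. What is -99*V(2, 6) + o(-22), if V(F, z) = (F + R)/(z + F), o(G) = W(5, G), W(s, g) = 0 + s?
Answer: -1247/8 ≈ -155.88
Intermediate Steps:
W(s, g) = s
o(G) = 5
V(F, z) = (11 + F)/(F + z) (V(F, z) = (F + 11)/(z + F) = (11 + F)/(F + z))
-99*V(2, 6) + o(-22) = -99*(11 + 2)/(2 + 6) + 5 = -99*13/8 + 5 = -1287/8 + 5 = -1247/8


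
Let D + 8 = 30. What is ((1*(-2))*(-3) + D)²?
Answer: 784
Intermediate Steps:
D = 22 (D = -8 + 30 = 22)
((1*(-2))*(-3) + D)² = ((1*(-2))*(-3) + 22)² = (-2*(-3) + 22)² = (6 + 22)² = 28² = 784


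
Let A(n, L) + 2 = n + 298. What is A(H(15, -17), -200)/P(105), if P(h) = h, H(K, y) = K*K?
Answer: 521/105 ≈ 4.9619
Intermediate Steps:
H(K, y) = K²
A(n, L) = 296 + n (A(n, L) = -2 + (n + 298) = -2 + (298 + n) = 296 + n)
A(H(15, -17), -200)/P(105) = (296 + 15²)/105 = (296 + 225)*(1/105) = 521*(1/105) = 521/105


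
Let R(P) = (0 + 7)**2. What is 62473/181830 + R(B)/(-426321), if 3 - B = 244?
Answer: 1267840103/3691330830 ≈ 0.34346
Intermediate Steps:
B = -241 (B = 3 - 1*244 = 3 - 244 = -241)
R(P) = 49 (R(P) = 7**2 = 49)
62473/181830 + R(B)/(-426321) = 62473/181830 + 49/(-426321) = 62473*(1/181830) + 49*(-1/426321) = 62473/181830 - 7/60903 = 1267840103/3691330830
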